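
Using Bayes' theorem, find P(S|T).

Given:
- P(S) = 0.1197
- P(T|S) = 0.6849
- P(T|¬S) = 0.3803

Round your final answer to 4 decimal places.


Bayes' theorem: P(S|T) = P(T|S) × P(S) / P(T)

Step 1: Calculate P(T) using law of total probability
P(T) = P(T|S)P(S) + P(T|¬S)P(¬S)
     = 0.6849 × 0.1197 + 0.3803 × 0.8803
     = 0.08198253 + 0.33477809
     = 0.41676062

Step 2: Apply Bayes' theorem
P(S|T) = P(T|S) × P(S) / P(T)
       = 0.08198253 / 0.41676062
       = 0.1967


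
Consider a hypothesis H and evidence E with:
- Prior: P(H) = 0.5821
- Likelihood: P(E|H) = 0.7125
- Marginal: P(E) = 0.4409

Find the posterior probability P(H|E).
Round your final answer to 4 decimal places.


Using Bayes' theorem:

P(H|E) = P(E|H) × P(H) / P(E)
       = 0.7125 × 0.5821 / 0.4409
       = 0.41474625 / 0.4409
       = 0.9407

The evidence strengthens our belief in H.
Prior: 0.5821 → Posterior: 0.9407


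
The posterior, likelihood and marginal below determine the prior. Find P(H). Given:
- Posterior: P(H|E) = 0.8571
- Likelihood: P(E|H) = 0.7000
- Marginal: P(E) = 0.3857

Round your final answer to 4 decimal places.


From Bayes' theorem: P(H|E) = P(E|H) × P(H) / P(E)

Rearranging for P(H):
P(H) = P(H|E) × P(E) / P(E|H)
     = 0.8571 × 0.3857 / 0.7000
     = 0.33058347 / 0.7000
     = 0.4723


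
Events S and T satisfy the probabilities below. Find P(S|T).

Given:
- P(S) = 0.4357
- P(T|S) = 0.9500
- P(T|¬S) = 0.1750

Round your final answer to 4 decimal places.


Bayes' theorem: P(S|T) = P(T|S) × P(S) / P(T)

Step 1: Calculate P(T) using law of total probability
P(T) = P(T|S)P(S) + P(T|¬S)P(¬S)
     = 0.9500 × 0.4357 + 0.1750 × 0.5643
     = 0.41391500 + 0.09875250
     = 0.51266750

Step 2: Apply Bayes' theorem
P(S|T) = P(T|S) × P(S) / P(T)
       = 0.41391500 / 0.51266750
       = 0.8074


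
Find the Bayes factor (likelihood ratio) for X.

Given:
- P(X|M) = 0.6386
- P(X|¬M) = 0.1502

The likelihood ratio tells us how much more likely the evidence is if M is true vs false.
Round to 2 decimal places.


Likelihood Ratio (LR) = P(X|M) / P(X|¬M)

LR = 0.6386 / 0.1502
   = 4.25

The evidence is 4.25 times more likely if M is true than if M is false.
LR > 1, so observing X raises the odds in favor of M.


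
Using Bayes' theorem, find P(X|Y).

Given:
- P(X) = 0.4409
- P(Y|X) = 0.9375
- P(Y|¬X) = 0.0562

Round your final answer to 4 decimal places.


Bayes' theorem: P(X|Y) = P(Y|X) × P(X) / P(Y)

Step 1: Calculate P(Y) using law of total probability
P(Y) = P(Y|X)P(X) + P(Y|¬X)P(¬X)
     = 0.9375 × 0.4409 + 0.0562 × 0.5591
     = 0.41334375 + 0.03142142
     = 0.44476517

Step 2: Apply Bayes' theorem
P(X|Y) = P(Y|X) × P(X) / P(Y)
       = 0.41334375 / 0.44476517
       = 0.9294


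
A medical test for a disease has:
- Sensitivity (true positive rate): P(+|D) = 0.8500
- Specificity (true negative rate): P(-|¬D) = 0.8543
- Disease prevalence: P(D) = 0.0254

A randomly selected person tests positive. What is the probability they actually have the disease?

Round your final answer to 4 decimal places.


Let D = has disease, + = positive test

Given:
- P(D) = 0.0254 (prevalence)
- P(+|D) = 0.8500 (sensitivity)
- P(-|¬D) = 0.8543 (specificity)
- P(+|¬D) = 0.1457 (false positive rate = 1 - specificity)

Step 1: Find P(+)
P(+) = P(+|D)P(D) + P(+|¬D)P(¬D)
     = 0.8500 × 0.0254 + 0.1457 × 0.9746
     = 0.02159000 + 0.14199922
     = 0.16358922

Step 2: Apply Bayes' theorem for P(D|+)
P(D|+) = P(+|D)P(D) / P(+)
       = 0.02159000 / 0.16358922
       = 0.1320


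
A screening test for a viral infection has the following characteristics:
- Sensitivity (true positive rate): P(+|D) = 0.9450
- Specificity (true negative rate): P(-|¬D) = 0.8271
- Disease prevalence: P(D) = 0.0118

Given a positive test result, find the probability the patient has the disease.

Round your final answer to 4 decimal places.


Let D = has disease, + = positive test

Given:
- P(D) = 0.0118 (prevalence)
- P(+|D) = 0.9450 (sensitivity)
- P(-|¬D) = 0.8271 (specificity)
- P(+|¬D) = 0.1729 (false positive rate = 1 - specificity)

Step 1: Find P(+)
P(+) = P(+|D)P(D) + P(+|¬D)P(¬D)
     = 0.9450 × 0.0118 + 0.1729 × 0.9882
     = 0.01115100 + 0.17085978
     = 0.18201078

Step 2: Apply Bayes' theorem for P(D|+)
P(D|+) = P(+|D)P(D) / P(+)
       = 0.01115100 / 0.18201078
       = 0.0613


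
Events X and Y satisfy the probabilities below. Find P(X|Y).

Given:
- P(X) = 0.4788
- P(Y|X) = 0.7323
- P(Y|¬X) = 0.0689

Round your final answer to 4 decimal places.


Bayes' theorem: P(X|Y) = P(Y|X) × P(X) / P(Y)

Step 1: Calculate P(Y) using law of total probability
P(Y) = P(Y|X)P(X) + P(Y|¬X)P(¬X)
     = 0.7323 × 0.4788 + 0.0689 × 0.5212
     = 0.35062524 + 0.03591068
     = 0.38653592

Step 2: Apply Bayes' theorem
P(X|Y) = P(Y|X) × P(X) / P(Y)
       = 0.35062524 / 0.38653592
       = 0.9071


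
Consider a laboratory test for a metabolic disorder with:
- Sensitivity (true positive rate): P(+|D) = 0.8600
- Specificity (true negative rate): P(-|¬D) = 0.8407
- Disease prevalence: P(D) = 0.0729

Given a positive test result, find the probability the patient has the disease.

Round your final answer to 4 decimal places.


Let D = has disease, + = positive test

Given:
- P(D) = 0.0729 (prevalence)
- P(+|D) = 0.8600 (sensitivity)
- P(-|¬D) = 0.8407 (specificity)
- P(+|¬D) = 0.1593 (false positive rate = 1 - specificity)

Step 1: Find P(+)
P(+) = P(+|D)P(D) + P(+|¬D)P(¬D)
     = 0.8600 × 0.0729 + 0.1593 × 0.9271
     = 0.06269400 + 0.14768703
     = 0.21038103

Step 2: Apply Bayes' theorem for P(D|+)
P(D|+) = P(+|D)P(D) / P(+)
       = 0.06269400 / 0.21038103
       = 0.2980


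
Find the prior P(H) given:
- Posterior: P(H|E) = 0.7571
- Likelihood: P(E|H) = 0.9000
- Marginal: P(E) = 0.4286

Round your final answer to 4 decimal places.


From Bayes' theorem: P(H|E) = P(E|H) × P(H) / P(E)

Rearranging for P(H):
P(H) = P(H|E) × P(E) / P(E|H)
     = 0.7571 × 0.4286 / 0.9000
     = 0.32449306 / 0.9000
     = 0.3605


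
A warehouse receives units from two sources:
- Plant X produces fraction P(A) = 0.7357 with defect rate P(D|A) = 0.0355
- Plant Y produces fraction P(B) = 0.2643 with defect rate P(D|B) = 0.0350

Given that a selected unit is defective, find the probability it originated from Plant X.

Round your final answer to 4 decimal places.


Let A = from Plant X, D = defective

Given:
- P(A) = 0.7357, P(B) = 0.2643
- P(D|A) = 0.0355, P(D|B) = 0.0350

Step 1: Find P(D)
P(D) = P(D|A)P(A) + P(D|B)P(B)
     = 0.0355 × 0.7357 + 0.0350 × 0.2643
     = 0.02611735 + 0.00925050
     = 0.03536785

Step 2: Apply Bayes' theorem
P(A|D) = P(D|A)P(A) / P(D)
       = 0.02611735 / 0.03536785
       = 0.7384


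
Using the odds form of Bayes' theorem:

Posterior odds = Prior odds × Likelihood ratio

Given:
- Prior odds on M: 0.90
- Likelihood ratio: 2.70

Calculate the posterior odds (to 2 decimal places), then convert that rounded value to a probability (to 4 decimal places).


Step 1: Calculate posterior odds
Posterior odds = Prior odds × LR
               = 0.90 × 2.70
               = 2.43

Step 2: Convert to probability
P(M|E) = Posterior odds / (1 + Posterior odds)
       = 2.43 / (1 + 2.43)
       = 2.43 / 3.43
       = 0.7085

The evidence increased P(M) from 0.4737 to 0.7085.


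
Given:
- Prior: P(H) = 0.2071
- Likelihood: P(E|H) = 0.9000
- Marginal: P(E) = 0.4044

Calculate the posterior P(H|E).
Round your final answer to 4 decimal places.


Using Bayes' theorem:

P(H|E) = P(E|H) × P(H) / P(E)
       = 0.9000 × 0.2071 / 0.4044
       = 0.18639000 / 0.4044
       = 0.4609

The evidence strengthens our belief in H.
Prior: 0.2071 → Posterior: 0.4609


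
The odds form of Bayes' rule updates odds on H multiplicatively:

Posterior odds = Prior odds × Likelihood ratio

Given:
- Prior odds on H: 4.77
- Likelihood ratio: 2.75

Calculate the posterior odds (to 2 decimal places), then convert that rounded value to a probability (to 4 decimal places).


Step 1: Calculate posterior odds
Posterior odds = Prior odds × LR
               = 4.77 × 2.75
               = 13.12

Step 2: Convert to probability
P(H|E) = Posterior odds / (1 + Posterior odds)
       = 13.12 / (1 + 13.12)
       = 13.12 / 14.12
       = 0.9292

The evidence increased P(H) from 0.8267 to 0.9292.


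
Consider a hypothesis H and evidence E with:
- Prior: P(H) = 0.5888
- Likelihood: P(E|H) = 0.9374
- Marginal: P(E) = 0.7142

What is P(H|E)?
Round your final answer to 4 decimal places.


Using Bayes' theorem:

P(H|E) = P(E|H) × P(H) / P(E)
       = 0.9374 × 0.5888 / 0.7142
       = 0.55194112 / 0.7142
       = 0.7728

The evidence strengthens our belief in H.
Prior: 0.5888 → Posterior: 0.7728


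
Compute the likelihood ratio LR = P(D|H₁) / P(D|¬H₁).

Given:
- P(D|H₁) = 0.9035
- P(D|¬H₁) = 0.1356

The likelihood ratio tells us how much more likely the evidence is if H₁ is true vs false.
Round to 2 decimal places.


Likelihood Ratio (LR) = P(D|H₁) / P(D|¬H₁)

LR = 0.9035 / 0.1356
   = 6.66

The evidence is 6.66 times more likely if H₁ is true than if H₁ is false.
Because LR exceeds 1, D is evidence for H₁.


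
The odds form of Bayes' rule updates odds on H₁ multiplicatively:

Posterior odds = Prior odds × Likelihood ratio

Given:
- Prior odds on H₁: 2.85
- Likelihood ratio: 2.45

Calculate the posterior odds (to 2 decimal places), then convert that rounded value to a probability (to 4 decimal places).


Step 1: Calculate posterior odds
Posterior odds = Prior odds × LR
               = 2.85 × 2.45
               = 6.98

Step 2: Convert to probability
P(H₁|E) = Posterior odds / (1 + Posterior odds)
       = 6.98 / (1 + 6.98)
       = 6.98 / 7.98
       = 0.8747

The evidence increased P(H₁) from 0.7403 to 0.8747.


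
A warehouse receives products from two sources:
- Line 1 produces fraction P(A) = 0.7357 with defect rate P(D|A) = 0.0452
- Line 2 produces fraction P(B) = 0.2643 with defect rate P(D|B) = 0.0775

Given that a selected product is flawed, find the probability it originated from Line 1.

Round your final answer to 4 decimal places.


Let A = from Line 1, D = flawed

Given:
- P(A) = 0.7357, P(B) = 0.2643
- P(D|A) = 0.0452, P(D|B) = 0.0775

Step 1: Find P(D)
P(D) = P(D|A)P(A) + P(D|B)P(B)
     = 0.0452 × 0.7357 + 0.0775 × 0.2643
     = 0.03325364 + 0.02048325
     = 0.05373689

Step 2: Apply Bayes' theorem
P(A|D) = P(D|A)P(A) / P(D)
       = 0.03325364 / 0.05373689
       = 0.6188


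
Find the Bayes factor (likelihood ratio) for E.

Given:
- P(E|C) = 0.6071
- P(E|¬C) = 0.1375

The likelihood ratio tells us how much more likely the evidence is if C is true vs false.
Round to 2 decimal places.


Likelihood Ratio (LR) = P(E|C) / P(E|¬C)

LR = 0.6071 / 0.1375
   = 4.42

The evidence is 4.42 times more likely if C is true than if C is false.
Since LR > 1, the evidence supports C over ¬C.


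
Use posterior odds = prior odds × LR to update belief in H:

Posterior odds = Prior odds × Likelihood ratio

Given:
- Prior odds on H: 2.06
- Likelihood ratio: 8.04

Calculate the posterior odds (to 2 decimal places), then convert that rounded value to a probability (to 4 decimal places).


Step 1: Calculate posterior odds
Posterior odds = Prior odds × LR
               = 2.06 × 8.04
               = 16.56

Step 2: Convert to probability
P(H|E) = Posterior odds / (1 + Posterior odds)
       = 16.56 / (1 + 16.56)
       = 16.56 / 17.56
       = 0.9431

The evidence increased P(H) from 0.6732 to 0.9431.


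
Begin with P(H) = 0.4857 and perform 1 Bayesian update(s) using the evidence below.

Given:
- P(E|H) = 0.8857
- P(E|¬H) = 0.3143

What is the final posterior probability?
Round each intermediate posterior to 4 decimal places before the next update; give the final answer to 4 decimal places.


Sequential Bayesian updating:

Initial prior: P(H) = 0.4857

Update 1:
  P(E) = 0.8857 × 0.4857 + 0.3143 × 0.5143 = 0.43018449 + 0.16164449 = 0.59182898
  P(H|E) = 0.43018449 / 0.59182898 = 0.7269

Final posterior: 0.7269


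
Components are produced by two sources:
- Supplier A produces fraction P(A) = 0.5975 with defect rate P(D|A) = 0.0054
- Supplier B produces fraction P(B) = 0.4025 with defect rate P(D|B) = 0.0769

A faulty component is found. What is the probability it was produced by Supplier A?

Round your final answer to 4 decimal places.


Let A = from Supplier A, D = faulty

Given:
- P(A) = 0.5975, P(B) = 0.4025
- P(D|A) = 0.0054, P(D|B) = 0.0769

Step 1: Find P(D)
P(D) = P(D|A)P(A) + P(D|B)P(B)
     = 0.0054 × 0.5975 + 0.0769 × 0.4025
     = 0.00322650 + 0.03095225
     = 0.03417875

Step 2: Apply Bayes' theorem
P(A|D) = P(D|A)P(A) / P(D)
       = 0.00322650 / 0.03417875
       = 0.0944


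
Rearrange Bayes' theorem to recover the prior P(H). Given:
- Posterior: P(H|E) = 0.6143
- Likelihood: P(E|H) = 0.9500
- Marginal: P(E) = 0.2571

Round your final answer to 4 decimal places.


From Bayes' theorem: P(H|E) = P(E|H) × P(H) / P(E)

Rearranging for P(H):
P(H) = P(H|E) × P(E) / P(E|H)
     = 0.6143 × 0.2571 / 0.9500
     = 0.15793653 / 0.9500
     = 0.1662


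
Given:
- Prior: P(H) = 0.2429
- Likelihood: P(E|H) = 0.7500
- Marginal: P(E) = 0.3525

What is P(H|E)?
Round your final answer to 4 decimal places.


Using Bayes' theorem:

P(H|E) = P(E|H) × P(H) / P(E)
       = 0.7500 × 0.2429 / 0.3525
       = 0.18217500 / 0.3525
       = 0.5168

The evidence strengthens our belief in H.
Prior: 0.2429 → Posterior: 0.5168


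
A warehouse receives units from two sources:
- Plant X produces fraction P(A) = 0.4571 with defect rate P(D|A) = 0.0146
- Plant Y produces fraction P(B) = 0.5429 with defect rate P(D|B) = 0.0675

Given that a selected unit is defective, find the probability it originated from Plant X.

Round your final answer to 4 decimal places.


Let A = from Plant X, D = defective

Given:
- P(A) = 0.4571, P(B) = 0.5429
- P(D|A) = 0.0146, P(D|B) = 0.0675

Step 1: Find P(D)
P(D) = P(D|A)P(A) + P(D|B)P(B)
     = 0.0146 × 0.4571 + 0.0675 × 0.5429
     = 0.00667366 + 0.03664575
     = 0.04331941

Step 2: Apply Bayes' theorem
P(A|D) = P(D|A)P(A) / P(D)
       = 0.00667366 / 0.04331941
       = 0.1541


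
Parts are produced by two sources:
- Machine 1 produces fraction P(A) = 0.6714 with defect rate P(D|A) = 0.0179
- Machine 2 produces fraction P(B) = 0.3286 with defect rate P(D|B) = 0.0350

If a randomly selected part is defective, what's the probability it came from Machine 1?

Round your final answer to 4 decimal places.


Let A = from Machine 1, D = defective

Given:
- P(A) = 0.6714, P(B) = 0.3286
- P(D|A) = 0.0179, P(D|B) = 0.0350

Step 1: Find P(D)
P(D) = P(D|A)P(A) + P(D|B)P(B)
     = 0.0179 × 0.6714 + 0.0350 × 0.3286
     = 0.01201806 + 0.01150100
     = 0.02351906

Step 2: Apply Bayes' theorem
P(A|D) = P(D|A)P(A) / P(D)
       = 0.01201806 / 0.02351906
       = 0.5110


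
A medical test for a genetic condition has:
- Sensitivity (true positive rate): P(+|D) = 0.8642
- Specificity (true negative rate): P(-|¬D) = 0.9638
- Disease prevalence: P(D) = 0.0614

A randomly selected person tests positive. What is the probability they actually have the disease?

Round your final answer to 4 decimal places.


Let D = has disease, + = positive test

Given:
- P(D) = 0.0614 (prevalence)
- P(+|D) = 0.8642 (sensitivity)
- P(-|¬D) = 0.9638 (specificity)
- P(+|¬D) = 0.0362 (false positive rate = 1 - specificity)

Step 1: Find P(+)
P(+) = P(+|D)P(D) + P(+|¬D)P(¬D)
     = 0.8642 × 0.0614 + 0.0362 × 0.9386
     = 0.05306188 + 0.03397732
     = 0.08703920

Step 2: Apply Bayes' theorem for P(D|+)
P(D|+) = P(+|D)P(D) / P(+)
       = 0.05306188 / 0.08703920
       = 0.6096


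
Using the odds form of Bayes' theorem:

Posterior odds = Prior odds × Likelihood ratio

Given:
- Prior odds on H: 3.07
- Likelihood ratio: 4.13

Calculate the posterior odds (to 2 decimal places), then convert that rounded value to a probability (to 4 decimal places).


Step 1: Calculate posterior odds
Posterior odds = Prior odds × LR
               = 3.07 × 4.13
               = 12.68

Step 2: Convert to probability
P(H|E) = Posterior odds / (1 + Posterior odds)
       = 12.68 / (1 + 12.68)
       = 12.68 / 13.68
       = 0.9269

The evidence increased P(H) from 0.7543 to 0.9269.


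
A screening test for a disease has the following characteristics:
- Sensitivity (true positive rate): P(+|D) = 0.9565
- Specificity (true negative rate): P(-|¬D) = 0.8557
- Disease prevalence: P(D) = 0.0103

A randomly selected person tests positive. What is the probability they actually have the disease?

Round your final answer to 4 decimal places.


Let D = has disease, + = positive test

Given:
- P(D) = 0.0103 (prevalence)
- P(+|D) = 0.9565 (sensitivity)
- P(-|¬D) = 0.8557 (specificity)
- P(+|¬D) = 0.1443 (false positive rate = 1 - specificity)

Step 1: Find P(+)
P(+) = P(+|D)P(D) + P(+|¬D)P(¬D)
     = 0.9565 × 0.0103 + 0.1443 × 0.9897
     = 0.00985195 + 0.14281371
     = 0.15266566

Step 2: Apply Bayes' theorem for P(D|+)
P(D|+) = P(+|D)P(D) / P(+)
       = 0.00985195 / 0.15266566
       = 0.0645


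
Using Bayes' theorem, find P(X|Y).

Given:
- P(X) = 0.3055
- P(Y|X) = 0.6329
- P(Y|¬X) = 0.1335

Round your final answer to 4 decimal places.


Bayes' theorem: P(X|Y) = P(Y|X) × P(X) / P(Y)

Step 1: Calculate P(Y) using law of total probability
P(Y) = P(Y|X)P(X) + P(Y|¬X)P(¬X)
     = 0.6329 × 0.3055 + 0.1335 × 0.6945
     = 0.19335095 + 0.09271575
     = 0.28606670

Step 2: Apply Bayes' theorem
P(X|Y) = P(Y|X) × P(X) / P(Y)
       = 0.19335095 / 0.28606670
       = 0.6759


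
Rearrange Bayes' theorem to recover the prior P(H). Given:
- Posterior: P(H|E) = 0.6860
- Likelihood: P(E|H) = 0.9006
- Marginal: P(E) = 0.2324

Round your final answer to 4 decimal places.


From Bayes' theorem: P(H|E) = P(E|H) × P(H) / P(E)

Rearranging for P(H):
P(H) = P(H|E) × P(E) / P(E|H)
     = 0.6860 × 0.2324 / 0.9006
     = 0.15942640 / 0.9006
     = 0.1770


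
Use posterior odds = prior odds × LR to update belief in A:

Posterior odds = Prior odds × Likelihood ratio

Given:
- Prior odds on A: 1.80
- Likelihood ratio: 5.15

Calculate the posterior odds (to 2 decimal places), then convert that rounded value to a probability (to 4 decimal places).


Step 1: Calculate posterior odds
Posterior odds = Prior odds × LR
               = 1.80 × 5.15
               = 9.27

Step 2: Convert to probability
P(A|E) = Posterior odds / (1 + Posterior odds)
       = 9.27 / (1 + 9.27)
       = 9.27 / 10.27
       = 0.9026

The evidence increased P(A) from 0.6429 to 0.9026.


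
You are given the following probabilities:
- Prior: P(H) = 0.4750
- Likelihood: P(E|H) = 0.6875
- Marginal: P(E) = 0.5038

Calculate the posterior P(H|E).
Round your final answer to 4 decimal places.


Using Bayes' theorem:

P(H|E) = P(E|H) × P(H) / P(E)
       = 0.6875 × 0.4750 / 0.5038
       = 0.32656250 / 0.5038
       = 0.6482

The evidence strengthens our belief in H.
Prior: 0.4750 → Posterior: 0.6482


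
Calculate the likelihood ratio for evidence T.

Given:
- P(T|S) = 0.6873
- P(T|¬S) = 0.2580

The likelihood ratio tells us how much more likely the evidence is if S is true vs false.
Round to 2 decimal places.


Likelihood Ratio (LR) = P(T|S) / P(T|¬S)

LR = 0.6873 / 0.2580
   = 2.66

The evidence is 2.66 times more likely if S is true than if S is false.
Since LR > 1, the evidence supports S over ¬S.


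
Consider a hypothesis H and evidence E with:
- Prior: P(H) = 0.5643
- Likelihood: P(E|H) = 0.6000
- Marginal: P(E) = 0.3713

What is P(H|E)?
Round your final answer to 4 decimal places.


Using Bayes' theorem:

P(H|E) = P(E|H) × P(H) / P(E)
       = 0.6000 × 0.5643 / 0.3713
       = 0.33858000 / 0.3713
       = 0.9119

The evidence strengthens our belief in H.
Prior: 0.5643 → Posterior: 0.9119


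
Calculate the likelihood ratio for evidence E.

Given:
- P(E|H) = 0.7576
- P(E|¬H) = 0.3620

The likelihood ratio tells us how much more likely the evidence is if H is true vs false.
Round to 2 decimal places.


Likelihood Ratio (LR) = P(E|H) / P(E|¬H)

LR = 0.7576 / 0.3620
   = 2.09

The evidence is 2.09 times more likely if H is true than if H is false.
Because LR exceeds 1, E is evidence for H.


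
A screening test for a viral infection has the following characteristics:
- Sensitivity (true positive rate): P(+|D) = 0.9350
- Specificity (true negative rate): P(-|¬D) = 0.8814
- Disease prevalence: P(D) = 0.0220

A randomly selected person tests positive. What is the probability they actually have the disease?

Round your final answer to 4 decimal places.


Let D = has disease, + = positive test

Given:
- P(D) = 0.0220 (prevalence)
- P(+|D) = 0.9350 (sensitivity)
- P(-|¬D) = 0.8814 (specificity)
- P(+|¬D) = 0.1186 (false positive rate = 1 - specificity)

Step 1: Find P(+)
P(+) = P(+|D)P(D) + P(+|¬D)P(¬D)
     = 0.9350 × 0.0220 + 0.1186 × 0.9780
     = 0.02057000 + 0.11599080
     = 0.13656080

Step 2: Apply Bayes' theorem for P(D|+)
P(D|+) = P(+|D)P(D) / P(+)
       = 0.02057000 / 0.13656080
       = 0.1506


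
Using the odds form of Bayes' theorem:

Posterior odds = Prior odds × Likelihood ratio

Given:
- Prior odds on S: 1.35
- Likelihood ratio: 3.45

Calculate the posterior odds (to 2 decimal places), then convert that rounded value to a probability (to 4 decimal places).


Step 1: Calculate posterior odds
Posterior odds = Prior odds × LR
               = 1.35 × 3.45
               = 4.66

Step 2: Convert to probability
P(S|E) = Posterior odds / (1 + Posterior odds)
       = 4.66 / (1 + 4.66)
       = 4.66 / 5.66
       = 0.8233

The evidence increased P(S) from 0.5745 to 0.8233.


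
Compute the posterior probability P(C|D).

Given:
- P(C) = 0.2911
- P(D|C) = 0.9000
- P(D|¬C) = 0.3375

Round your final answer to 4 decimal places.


Bayes' theorem: P(C|D) = P(D|C) × P(C) / P(D)

Step 1: Calculate P(D) using law of total probability
P(D) = P(D|C)P(C) + P(D|¬C)P(¬C)
     = 0.9000 × 0.2911 + 0.3375 × 0.7089
     = 0.26199000 + 0.23925375
     = 0.50124375

Step 2: Apply Bayes' theorem
P(C|D) = P(D|C) × P(C) / P(D)
       = 0.26199000 / 0.50124375
       = 0.5227


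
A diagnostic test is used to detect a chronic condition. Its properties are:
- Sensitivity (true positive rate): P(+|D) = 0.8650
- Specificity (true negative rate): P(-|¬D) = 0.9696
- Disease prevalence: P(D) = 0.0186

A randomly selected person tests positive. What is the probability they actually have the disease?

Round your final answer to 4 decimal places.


Let D = has disease, + = positive test

Given:
- P(D) = 0.0186 (prevalence)
- P(+|D) = 0.8650 (sensitivity)
- P(-|¬D) = 0.9696 (specificity)
- P(+|¬D) = 0.0304 (false positive rate = 1 - specificity)

Step 1: Find P(+)
P(+) = P(+|D)P(D) + P(+|¬D)P(¬D)
     = 0.8650 × 0.0186 + 0.0304 × 0.9814
     = 0.01608900 + 0.02983456
     = 0.04592356

Step 2: Apply Bayes' theorem for P(D|+)
P(D|+) = P(+|D)P(D) / P(+)
       = 0.01608900 / 0.04592356
       = 0.3503


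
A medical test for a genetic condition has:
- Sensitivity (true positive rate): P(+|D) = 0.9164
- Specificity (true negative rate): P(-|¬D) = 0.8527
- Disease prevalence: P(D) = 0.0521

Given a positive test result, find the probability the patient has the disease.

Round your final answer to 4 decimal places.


Let D = has disease, + = positive test

Given:
- P(D) = 0.0521 (prevalence)
- P(+|D) = 0.9164 (sensitivity)
- P(-|¬D) = 0.8527 (specificity)
- P(+|¬D) = 0.1473 (false positive rate = 1 - specificity)

Step 1: Find P(+)
P(+) = P(+|D)P(D) + P(+|¬D)P(¬D)
     = 0.9164 × 0.0521 + 0.1473 × 0.9479
     = 0.04774444 + 0.13962567
     = 0.18737011

Step 2: Apply Bayes' theorem for P(D|+)
P(D|+) = P(+|D)P(D) / P(+)
       = 0.04774444 / 0.18737011
       = 0.2548


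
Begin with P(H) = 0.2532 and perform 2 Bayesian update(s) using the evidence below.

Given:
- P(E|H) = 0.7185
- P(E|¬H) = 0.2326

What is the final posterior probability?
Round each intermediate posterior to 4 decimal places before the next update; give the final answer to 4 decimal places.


Sequential Bayesian updating:

Initial prior: P(H) = 0.2532

Update 1:
  P(E) = 0.7185 × 0.2532 + 0.2326 × 0.7468 = 0.18192420 + 0.17370568 = 0.35562988
  P(H|E) = 0.18192420 / 0.35562988 = 0.5116

Update 2:
  P(E) = 0.7185 × 0.5116 + 0.2326 × 0.4884 = 0.36758460 + 0.11360184 = 0.48118644
  P(H|E) = 0.36758460 / 0.48118644 = 0.7639

Final posterior: 0.7639


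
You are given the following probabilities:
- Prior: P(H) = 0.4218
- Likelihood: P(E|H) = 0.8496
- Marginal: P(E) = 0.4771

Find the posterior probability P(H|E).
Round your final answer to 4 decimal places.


Using Bayes' theorem:

P(H|E) = P(E|H) × P(H) / P(E)
       = 0.8496 × 0.4218 / 0.4771
       = 0.35836128 / 0.4771
       = 0.7511

The evidence strengthens our belief in H.
Prior: 0.4218 → Posterior: 0.7511


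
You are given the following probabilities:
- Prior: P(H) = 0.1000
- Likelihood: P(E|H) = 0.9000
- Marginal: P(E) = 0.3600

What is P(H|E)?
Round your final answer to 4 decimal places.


Using Bayes' theorem:

P(H|E) = P(E|H) × P(H) / P(E)
       = 0.9000 × 0.1000 / 0.3600
       = 0.09000000 / 0.3600
       = 0.2500

The evidence strengthens our belief in H.
Prior: 0.1000 → Posterior: 0.2500


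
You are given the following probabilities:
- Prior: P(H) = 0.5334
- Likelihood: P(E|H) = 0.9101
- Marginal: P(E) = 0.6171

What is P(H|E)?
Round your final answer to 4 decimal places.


Using Bayes' theorem:

P(H|E) = P(E|H) × P(H) / P(E)
       = 0.9101 × 0.5334 / 0.6171
       = 0.48544734 / 0.6171
       = 0.7867

The evidence strengthens our belief in H.
Prior: 0.5334 → Posterior: 0.7867


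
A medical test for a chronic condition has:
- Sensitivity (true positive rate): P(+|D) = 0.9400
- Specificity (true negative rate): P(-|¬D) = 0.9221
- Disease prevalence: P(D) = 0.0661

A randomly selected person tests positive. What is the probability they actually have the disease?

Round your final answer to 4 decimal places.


Let D = has disease, + = positive test

Given:
- P(D) = 0.0661 (prevalence)
- P(+|D) = 0.9400 (sensitivity)
- P(-|¬D) = 0.9221 (specificity)
- P(+|¬D) = 0.0779 (false positive rate = 1 - specificity)

Step 1: Find P(+)
P(+) = P(+|D)P(D) + P(+|¬D)P(¬D)
     = 0.9400 × 0.0661 + 0.0779 × 0.9339
     = 0.06213400 + 0.07275081
     = 0.13488481

Step 2: Apply Bayes' theorem for P(D|+)
P(D|+) = P(+|D)P(D) / P(+)
       = 0.06213400 / 0.13488481
       = 0.4606


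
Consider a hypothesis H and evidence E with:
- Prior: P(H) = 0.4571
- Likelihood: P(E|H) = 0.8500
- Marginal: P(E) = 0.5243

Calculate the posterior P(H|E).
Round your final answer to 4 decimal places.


Using Bayes' theorem:

P(H|E) = P(E|H) × P(H) / P(E)
       = 0.8500 × 0.4571 / 0.5243
       = 0.38853500 / 0.5243
       = 0.7411

The evidence strengthens our belief in H.
Prior: 0.4571 → Posterior: 0.7411


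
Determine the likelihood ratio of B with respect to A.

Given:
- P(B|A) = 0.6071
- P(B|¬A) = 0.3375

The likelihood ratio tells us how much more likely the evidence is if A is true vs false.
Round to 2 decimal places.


Likelihood Ratio (LR) = P(B|A) / P(B|¬A)

LR = 0.6071 / 0.3375
   = 1.80

The evidence is 1.80 times more likely if A is true than if A is false.
Because LR exceeds 1, B is evidence for A.


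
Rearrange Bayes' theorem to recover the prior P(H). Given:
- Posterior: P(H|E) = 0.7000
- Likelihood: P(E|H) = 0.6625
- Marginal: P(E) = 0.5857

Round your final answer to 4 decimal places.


From Bayes' theorem: P(H|E) = P(E|H) × P(H) / P(E)

Rearranging for P(H):
P(H) = P(H|E) × P(E) / P(E|H)
     = 0.7000 × 0.5857 / 0.6625
     = 0.40999000 / 0.6625
     = 0.6189


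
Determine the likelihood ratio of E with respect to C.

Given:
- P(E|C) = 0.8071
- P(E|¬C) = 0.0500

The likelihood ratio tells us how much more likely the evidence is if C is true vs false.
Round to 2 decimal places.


Likelihood Ratio (LR) = P(E|C) / P(E|¬C)

LR = 0.8071 / 0.0500
   = 16.14

The evidence is 16.14 times more likely if C is true than if C is false.
Because LR exceeds 1, E is evidence for C.


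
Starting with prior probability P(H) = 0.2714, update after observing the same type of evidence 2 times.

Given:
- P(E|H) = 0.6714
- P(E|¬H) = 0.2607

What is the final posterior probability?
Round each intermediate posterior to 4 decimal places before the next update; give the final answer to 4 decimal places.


Sequential Bayesian updating:

Initial prior: P(H) = 0.2714

Update 1:
  P(E) = 0.6714 × 0.2714 + 0.2607 × 0.7286 = 0.18221796 + 0.18994602 = 0.37216398
  P(H|E) = 0.18221796 / 0.37216398 = 0.4896

Update 2:
  P(E) = 0.6714 × 0.4896 + 0.2607 × 0.5104 = 0.32871744 + 0.13306128 = 0.46177872
  P(H|E) = 0.32871744 / 0.46177872 = 0.7119

Final posterior: 0.7119


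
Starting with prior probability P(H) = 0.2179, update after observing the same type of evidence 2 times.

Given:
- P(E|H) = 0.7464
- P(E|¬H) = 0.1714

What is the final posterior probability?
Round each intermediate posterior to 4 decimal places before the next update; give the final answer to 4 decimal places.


Sequential Bayesian updating:

Initial prior: P(H) = 0.2179

Update 1:
  P(E) = 0.7464 × 0.2179 + 0.1714 × 0.7821 = 0.16264056 + 0.13405194 = 0.29669250
  P(H|E) = 0.16264056 / 0.29669250 = 0.5482

Update 2:
  P(E) = 0.7464 × 0.5482 + 0.1714 × 0.4518 = 0.40917648 + 0.07743852 = 0.48661500
  P(H|E) = 0.40917648 / 0.48661500 = 0.8409

Final posterior: 0.8409


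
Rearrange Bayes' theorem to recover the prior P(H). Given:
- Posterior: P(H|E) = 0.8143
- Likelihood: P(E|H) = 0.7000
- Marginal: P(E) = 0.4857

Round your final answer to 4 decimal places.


From Bayes' theorem: P(H|E) = P(E|H) × P(H) / P(E)

Rearranging for P(H):
P(H) = P(H|E) × P(E) / P(E|H)
     = 0.8143 × 0.4857 / 0.7000
     = 0.39550551 / 0.7000
     = 0.5650


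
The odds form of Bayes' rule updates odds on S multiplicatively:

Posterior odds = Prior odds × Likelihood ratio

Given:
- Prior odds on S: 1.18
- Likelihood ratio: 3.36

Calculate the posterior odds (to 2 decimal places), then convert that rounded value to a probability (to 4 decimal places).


Step 1: Calculate posterior odds
Posterior odds = Prior odds × LR
               = 1.18 × 3.36
               = 3.96

Step 2: Convert to probability
P(S|E) = Posterior odds / (1 + Posterior odds)
       = 3.96 / (1 + 3.96)
       = 3.96 / 4.96
       = 0.7984

The evidence increased P(S) from 0.5413 to 0.7984.


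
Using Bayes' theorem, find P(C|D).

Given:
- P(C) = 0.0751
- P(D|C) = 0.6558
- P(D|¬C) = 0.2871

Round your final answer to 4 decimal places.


Bayes' theorem: P(C|D) = P(D|C) × P(C) / P(D)

Step 1: Calculate P(D) using law of total probability
P(D) = P(D|C)P(C) + P(D|¬C)P(¬C)
     = 0.6558 × 0.0751 + 0.2871 × 0.9249
     = 0.04925058 + 0.26553879
     = 0.31478937

Step 2: Apply Bayes' theorem
P(C|D) = P(D|C) × P(C) / P(D)
       = 0.04925058 / 0.31478937
       = 0.1565


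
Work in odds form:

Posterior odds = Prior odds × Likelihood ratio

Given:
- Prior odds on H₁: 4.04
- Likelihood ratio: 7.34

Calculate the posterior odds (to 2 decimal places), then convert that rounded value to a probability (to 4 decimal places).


Step 1: Calculate posterior odds
Posterior odds = Prior odds × LR
               = 4.04 × 7.34
               = 29.65

Step 2: Convert to probability
P(H₁|E) = Posterior odds / (1 + Posterior odds)
       = 29.65 / (1 + 29.65)
       = 29.65 / 30.65
       = 0.9674

The evidence increased P(H₁) from 0.8016 to 0.9674.


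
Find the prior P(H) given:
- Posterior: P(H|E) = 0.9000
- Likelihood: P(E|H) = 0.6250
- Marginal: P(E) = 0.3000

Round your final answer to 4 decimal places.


From Bayes' theorem: P(H|E) = P(E|H) × P(H) / P(E)

Rearranging for P(H):
P(H) = P(H|E) × P(E) / P(E|H)
     = 0.9000 × 0.3000 / 0.6250
     = 0.27000000 / 0.6250
     = 0.4320


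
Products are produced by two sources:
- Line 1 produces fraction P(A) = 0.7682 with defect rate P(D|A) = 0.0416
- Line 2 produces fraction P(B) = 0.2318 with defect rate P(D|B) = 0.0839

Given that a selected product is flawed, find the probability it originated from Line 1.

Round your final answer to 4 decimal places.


Let A = from Line 1, D = flawed

Given:
- P(A) = 0.7682, P(B) = 0.2318
- P(D|A) = 0.0416, P(D|B) = 0.0839

Step 1: Find P(D)
P(D) = P(D|A)P(A) + P(D|B)P(B)
     = 0.0416 × 0.7682 + 0.0839 × 0.2318
     = 0.03195712 + 0.01944802
     = 0.05140514

Step 2: Apply Bayes' theorem
P(A|D) = P(D|A)P(A) / P(D)
       = 0.03195712 / 0.05140514
       = 0.6217


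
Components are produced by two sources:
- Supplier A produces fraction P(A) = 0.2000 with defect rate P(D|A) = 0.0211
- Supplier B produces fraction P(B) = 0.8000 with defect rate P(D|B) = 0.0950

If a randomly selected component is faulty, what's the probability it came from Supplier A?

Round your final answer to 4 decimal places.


Let A = from Supplier A, D = faulty

Given:
- P(A) = 0.2000, P(B) = 0.8000
- P(D|A) = 0.0211, P(D|B) = 0.0950

Step 1: Find P(D)
P(D) = P(D|A)P(A) + P(D|B)P(B)
     = 0.0211 × 0.2000 + 0.0950 × 0.8000
     = 0.00422000 + 0.07600000
     = 0.08022000

Step 2: Apply Bayes' theorem
P(A|D) = P(D|A)P(A) / P(D)
       = 0.00422000 / 0.08022000
       = 0.0526


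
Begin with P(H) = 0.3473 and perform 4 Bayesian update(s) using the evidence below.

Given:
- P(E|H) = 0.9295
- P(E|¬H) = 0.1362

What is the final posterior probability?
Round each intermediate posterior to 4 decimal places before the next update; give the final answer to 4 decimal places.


Sequential Bayesian updating:

Initial prior: P(H) = 0.3473

Update 1:
  P(E) = 0.9295 × 0.3473 + 0.1362 × 0.6527 = 0.32281535 + 0.08889774 = 0.41171309
  P(H|E) = 0.32281535 / 0.41171309 = 0.7841

Update 2:
  P(E) = 0.9295 × 0.7841 + 0.1362 × 0.2159 = 0.72882095 + 0.02940558 = 0.75822653
  P(H|E) = 0.72882095 / 0.75822653 = 0.9612

Update 3:
  P(E) = 0.9295 × 0.9612 + 0.1362 × 0.0388 = 0.89343540 + 0.00528456 = 0.89871996
  P(H|E) = 0.89343540 / 0.89871996 = 0.9941

Update 4:
  P(E) = 0.9295 × 0.9941 + 0.1362 × 0.0059 = 0.92401595 + 0.00080358 = 0.92481953
  P(H|E) = 0.92401595 / 0.92481953 = 0.9991

Final posterior: 0.9991


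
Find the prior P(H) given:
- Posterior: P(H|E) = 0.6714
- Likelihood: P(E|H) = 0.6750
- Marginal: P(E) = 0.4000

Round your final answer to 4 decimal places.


From Bayes' theorem: P(H|E) = P(E|H) × P(H) / P(E)

Rearranging for P(H):
P(H) = P(H|E) × P(E) / P(E|H)
     = 0.6714 × 0.4000 / 0.6750
     = 0.26856000 / 0.6750
     = 0.3979


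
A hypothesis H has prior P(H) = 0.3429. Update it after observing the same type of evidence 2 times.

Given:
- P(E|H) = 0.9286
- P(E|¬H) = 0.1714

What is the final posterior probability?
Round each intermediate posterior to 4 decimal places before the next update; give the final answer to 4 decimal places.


Sequential Bayesian updating:

Initial prior: P(H) = 0.3429

Update 1:
  P(E) = 0.9286 × 0.3429 + 0.1714 × 0.6571 = 0.31841694 + 0.11262694 = 0.43104388
  P(H|E) = 0.31841694 / 0.43104388 = 0.7387

Update 2:
  P(E) = 0.9286 × 0.7387 + 0.1714 × 0.2613 = 0.68595682 + 0.04478682 = 0.73074364
  P(H|E) = 0.68595682 / 0.73074364 = 0.9387

Final posterior: 0.9387


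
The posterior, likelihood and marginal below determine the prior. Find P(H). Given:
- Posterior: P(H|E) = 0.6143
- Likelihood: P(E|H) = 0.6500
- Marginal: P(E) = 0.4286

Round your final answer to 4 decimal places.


From Bayes' theorem: P(H|E) = P(E|H) × P(H) / P(E)

Rearranging for P(H):
P(H) = P(H|E) × P(E) / P(E|H)
     = 0.6143 × 0.4286 / 0.6500
     = 0.26328898 / 0.6500
     = 0.4051


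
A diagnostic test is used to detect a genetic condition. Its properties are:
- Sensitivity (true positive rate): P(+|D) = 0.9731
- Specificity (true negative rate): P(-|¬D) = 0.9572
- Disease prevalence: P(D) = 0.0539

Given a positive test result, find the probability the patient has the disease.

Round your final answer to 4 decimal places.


Let D = has disease, + = positive test

Given:
- P(D) = 0.0539 (prevalence)
- P(+|D) = 0.9731 (sensitivity)
- P(-|¬D) = 0.9572 (specificity)
- P(+|¬D) = 0.0428 (false positive rate = 1 - specificity)

Step 1: Find P(+)
P(+) = P(+|D)P(D) + P(+|¬D)P(¬D)
     = 0.9731 × 0.0539 + 0.0428 × 0.9461
     = 0.05245009 + 0.04049308
     = 0.09294317

Step 2: Apply Bayes' theorem for P(D|+)
P(D|+) = P(+|D)P(D) / P(+)
       = 0.05245009 / 0.09294317
       = 0.5643


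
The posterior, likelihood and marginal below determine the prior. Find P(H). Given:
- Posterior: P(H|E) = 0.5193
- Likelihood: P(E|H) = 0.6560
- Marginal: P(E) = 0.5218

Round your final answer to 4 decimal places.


From Bayes' theorem: P(H|E) = P(E|H) × P(H) / P(E)

Rearranging for P(H):
P(H) = P(H|E) × P(E) / P(E|H)
     = 0.5193 × 0.5218 / 0.6560
     = 0.27097074 / 0.6560
     = 0.4131


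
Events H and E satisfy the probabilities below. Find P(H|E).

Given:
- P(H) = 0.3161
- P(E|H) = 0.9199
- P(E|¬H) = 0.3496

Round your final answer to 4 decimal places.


Bayes' theorem: P(H|E) = P(E|H) × P(H) / P(E)

Step 1: Calculate P(E) using law of total probability
P(E) = P(E|H)P(H) + P(E|¬H)P(¬H)
     = 0.9199 × 0.3161 + 0.3496 × 0.6839
     = 0.29078039 + 0.23909144
     = 0.52987183

Step 2: Apply Bayes' theorem
P(H|E) = P(E|H) × P(H) / P(E)
       = 0.29078039 / 0.52987183
       = 0.5488


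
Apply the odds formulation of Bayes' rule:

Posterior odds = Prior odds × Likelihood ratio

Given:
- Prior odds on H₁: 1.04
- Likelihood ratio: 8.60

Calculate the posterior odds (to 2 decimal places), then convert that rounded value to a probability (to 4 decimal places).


Step 1: Calculate posterior odds
Posterior odds = Prior odds × LR
               = 1.04 × 8.60
               = 8.94

Step 2: Convert to probability
P(H₁|E) = Posterior odds / (1 + Posterior odds)
       = 8.94 / (1 + 8.94)
       = 8.94 / 9.94
       = 0.8994

The evidence increased P(H₁) from 0.5098 to 0.8994.


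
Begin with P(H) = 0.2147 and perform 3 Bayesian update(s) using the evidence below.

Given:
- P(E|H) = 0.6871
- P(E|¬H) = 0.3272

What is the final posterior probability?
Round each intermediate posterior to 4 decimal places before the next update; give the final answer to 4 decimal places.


Sequential Bayesian updating:

Initial prior: P(H) = 0.2147

Update 1:
  P(E) = 0.6871 × 0.2147 + 0.3272 × 0.7853 = 0.14752037 + 0.25695016 = 0.40447053
  P(H|E) = 0.14752037 / 0.40447053 = 0.3647

Update 2:
  P(E) = 0.6871 × 0.3647 + 0.3272 × 0.6353 = 0.25058537 + 0.20787016 = 0.45845553
  P(H|E) = 0.25058537 / 0.45845553 = 0.5466

Update 3:
  P(E) = 0.6871 × 0.5466 + 0.3272 × 0.4534 = 0.37556886 + 0.14835248 = 0.52392134
  P(H|E) = 0.37556886 / 0.52392134 = 0.7168

Final posterior: 0.7168


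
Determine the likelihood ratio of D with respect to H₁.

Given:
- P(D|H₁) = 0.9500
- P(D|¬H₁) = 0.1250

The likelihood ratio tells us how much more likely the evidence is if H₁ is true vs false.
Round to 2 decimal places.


Likelihood Ratio (LR) = P(D|H₁) / P(D|¬H₁)

LR = 0.9500 / 0.1250
   = 7.60

The evidence is 7.60 times more likely if H₁ is true than if H₁ is false.
LR > 1, so observing D raises the odds in favor of H₁.


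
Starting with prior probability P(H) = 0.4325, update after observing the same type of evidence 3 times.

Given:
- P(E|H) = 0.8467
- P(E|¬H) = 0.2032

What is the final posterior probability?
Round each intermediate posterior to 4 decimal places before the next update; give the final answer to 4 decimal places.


Sequential Bayesian updating:

Initial prior: P(H) = 0.4325

Update 1:
  P(E) = 0.8467 × 0.4325 + 0.2032 × 0.5675 = 0.36619775 + 0.11531600 = 0.48151375
  P(H|E) = 0.36619775 / 0.48151375 = 0.7605

Update 2:
  P(E) = 0.8467 × 0.7605 + 0.2032 × 0.2395 = 0.64391535 + 0.04866640 = 0.69258175
  P(H|E) = 0.64391535 / 0.69258175 = 0.9297

Update 3:
  P(E) = 0.8467 × 0.9297 + 0.2032 × 0.0703 = 0.78717699 + 0.01428496 = 0.80146195
  P(H|E) = 0.78717699 / 0.80146195 = 0.9822

Final posterior: 0.9822
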